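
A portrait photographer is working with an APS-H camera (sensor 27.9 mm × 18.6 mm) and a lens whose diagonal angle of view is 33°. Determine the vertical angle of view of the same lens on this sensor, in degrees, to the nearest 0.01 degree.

18.66°

Sensor diagonal = √(27.9² + 18.6²) = √1124.3700 ≈ 33.5316 mm.
From the diagonal AOV: f = 33.5316 / (2·tan(16.5°)) = 33.5316 / 0.59243 ≈ 56.6004 mm.
Vertical AOV = 2·arctan(18.6 / (2 × 56.6004)) = 2·arctan(0.16431) ≈ 18.6618°.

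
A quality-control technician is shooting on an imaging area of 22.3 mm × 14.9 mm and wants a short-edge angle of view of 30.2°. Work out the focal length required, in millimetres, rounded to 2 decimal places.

27.61 mm

From α = 2·arctan(h/2f) we get f = h / (2·tan(α/2)).
With h = 14.9 mm and α/2 = 15.1°, tan(α/2) ≈ 0.26982, so f ≈ 14.9 / 0.53964 ≈ 27.6109 mm.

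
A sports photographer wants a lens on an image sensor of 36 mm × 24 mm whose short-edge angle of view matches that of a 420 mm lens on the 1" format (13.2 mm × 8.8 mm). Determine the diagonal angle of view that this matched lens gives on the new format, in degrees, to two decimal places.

Equal short-edge AOV ⇒ f₂ = f₁ · 24/8.8 = 420 × 2.72727 ≈ 1145.4545 mm.
Sensor diagonal = √(36² + 24²) = √1872.0000 ≈ 43.2666 mm.
Diagonal AOV on the new format = 2·arctan(43.2666 / (2 × 1145.4545)) = 2·arctan(0.01889) ≈ 2.1639°.

2.16°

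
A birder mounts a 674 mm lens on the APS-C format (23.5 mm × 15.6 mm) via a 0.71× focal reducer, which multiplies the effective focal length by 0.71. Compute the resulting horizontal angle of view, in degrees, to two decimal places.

2.81°

Effective focal length f = 674 × 0.71 = 478.54 mm.
α = 2·arctan(23.5 / (2 × 478.54)) = 2·arctan(0.02455) ≈ 2.8131°.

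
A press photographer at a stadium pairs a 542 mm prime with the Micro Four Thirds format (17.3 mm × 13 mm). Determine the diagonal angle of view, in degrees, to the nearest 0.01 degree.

2.29°

Sensor diagonal = √(17.3² + 13²) = √468.2900 ≈ 21.6400 mm.
Angle of view α = 2·arctan(d/2f) with d = 21.6400 mm and f = 542 mm.
d/2f = 0.01996; arctan(0.01996) ≈ 1.1436°, so α ≈ 2.2873°.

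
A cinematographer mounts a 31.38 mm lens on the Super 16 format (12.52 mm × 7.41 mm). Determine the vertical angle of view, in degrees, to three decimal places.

Angle of view α = 2·arctan(h/2f) with h = 7.41 mm and f = 31.38 mm.
h/2f = 0.11807; arctan(0.11807) ≈ 6.7337°, so α ≈ 13.4673°.

13.467°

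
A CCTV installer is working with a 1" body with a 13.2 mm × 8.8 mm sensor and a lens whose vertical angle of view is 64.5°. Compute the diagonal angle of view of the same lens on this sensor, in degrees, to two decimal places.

97.36°

From the vertical AOV: f = 8.8 / (2·tan(32.25°)) = 8.8 / 1.26191 ≈ 6.9736 mm.
Sensor diagonal = √(13.2² + 8.8²) = √251.6800 ≈ 15.8644 mm.
Diagonal AOV = 2·arctan(15.8644 / (2 × 6.9736)) = 2·arctan(1.13747) ≈ 97.3596°.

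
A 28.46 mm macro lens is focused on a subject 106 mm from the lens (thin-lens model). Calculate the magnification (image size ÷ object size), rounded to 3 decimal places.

Thin lens: 1/f = 1/dₒ + 1/dᵢ → 1/dᵢ = 1/28.46 − 1/106 = 0.0257031 mm⁻¹, so dᵢ ≈ 38.9059 mm.
Magnification m = dᵢ/dₒ = 38.9059/106 ≈ 0.36704.

0.367×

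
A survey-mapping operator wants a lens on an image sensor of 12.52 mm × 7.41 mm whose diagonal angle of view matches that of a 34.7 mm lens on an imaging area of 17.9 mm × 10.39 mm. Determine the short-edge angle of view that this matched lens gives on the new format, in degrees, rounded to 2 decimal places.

17.27°

Sensor diagonal = √(17.9² + 10.39²) = √428.3621 ≈ 20.6969 mm.
Sensor diagonal = √(12.52² + 7.41²) = √211.6585 ≈ 14.5485 mm.
Equal diagonal AOV ⇒ f₂ = f₁ · 14.5485/20.6969 = 34.7 × 0.70293 ≈ 24.3917 mm.
Short-edge AOV on the new format = 2·arctan(7.41 / (2 × 24.3917)) = 2·arctan(0.15190) ≈ 17.2740°.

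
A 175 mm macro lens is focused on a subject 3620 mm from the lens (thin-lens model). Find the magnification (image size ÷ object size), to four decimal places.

0.0508×

Thin lens: 1/f = 1/dₒ + 1/dᵢ → 1/dᵢ = 1/175 − 1/3620 = 0.0054380 mm⁻¹, so dᵢ ≈ 183.8897 mm.
Magnification m = dᵢ/dₒ = 183.8897/3620 ≈ 0.05080.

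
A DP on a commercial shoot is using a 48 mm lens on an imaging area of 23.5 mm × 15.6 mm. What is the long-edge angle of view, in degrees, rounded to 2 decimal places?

27.51°

Angle of view α = 2·arctan(w/2f) with w = 23.5 mm and f = 48 mm.
w/2f = 0.24479; arctan(0.24479) ≈ 13.7550°, so α ≈ 27.5101°.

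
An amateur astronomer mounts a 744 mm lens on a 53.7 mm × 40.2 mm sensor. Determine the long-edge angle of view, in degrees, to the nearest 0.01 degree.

Angle of view α = 2·arctan(w/2f) with w = 53.7 mm and f = 744 mm.
w/2f = 0.03609; arctan(0.03609) ≈ 2.0668°, so α ≈ 4.1337°.

4.13°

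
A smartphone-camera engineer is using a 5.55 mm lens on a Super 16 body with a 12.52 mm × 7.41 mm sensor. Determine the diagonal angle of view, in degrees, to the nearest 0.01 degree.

105.32°

Sensor diagonal = √(12.52² + 7.41²) = √211.6585 ≈ 14.5485 mm.
Angle of view α = 2·arctan(d/2f) with d = 14.5485 mm and f = 5.55 mm.
d/2f = 1.31067; arctan(1.31067) ≈ 52.6576°, so α ≈ 105.3152°.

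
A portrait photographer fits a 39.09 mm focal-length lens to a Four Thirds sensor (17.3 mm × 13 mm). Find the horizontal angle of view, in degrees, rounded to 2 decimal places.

Angle of view α = 2·arctan(w/2f) with w = 17.3 mm and f = 39.09 mm.
w/2f = 0.22128; arctan(0.22128) ≈ 12.4776°, so α ≈ 24.9552°.

24.96°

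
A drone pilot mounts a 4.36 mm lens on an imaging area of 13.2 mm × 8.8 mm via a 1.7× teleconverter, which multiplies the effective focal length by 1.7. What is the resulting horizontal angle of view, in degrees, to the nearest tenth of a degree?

Effective focal length f = 4.36 × 1.7 = 7.412 mm.
α = 2·arctan(13.2 / (2 × 7.412)) = 2·arctan(0.89045) ≈ 83.3668°.

83.4°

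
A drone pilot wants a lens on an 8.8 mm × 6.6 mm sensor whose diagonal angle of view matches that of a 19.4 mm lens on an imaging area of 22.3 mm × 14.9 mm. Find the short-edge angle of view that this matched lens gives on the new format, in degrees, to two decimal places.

Sensor diagonal = √(22.3² + 14.9²) = √719.3000 ≈ 26.8198 mm.
Sensor diagonal = √(8.8² + 6.6²) = √121.0000 ≈ 11.0000 mm.
Equal diagonal AOV ⇒ f₂ = f₁ · 11.0000/26.8198 = 19.4 × 0.41015 ≈ 7.9568 mm.
Short-edge AOV on the new format = 2·arctan(6.6 / (2 × 7.9568)) = 2·arctan(0.41474) ≈ 45.0514°.

45.05°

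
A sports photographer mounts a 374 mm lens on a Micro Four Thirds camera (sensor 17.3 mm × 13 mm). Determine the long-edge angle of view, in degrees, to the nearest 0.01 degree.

Angle of view α = 2·arctan(w/2f) with w = 17.3 mm and f = 374 mm.
w/2f = 0.02313; arctan(0.02313) ≈ 1.3249°, so α ≈ 2.6498°.

2.65°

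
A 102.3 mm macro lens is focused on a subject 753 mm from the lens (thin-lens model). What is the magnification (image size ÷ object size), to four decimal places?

Thin lens: 1/f = 1/dₒ + 1/dᵢ → 1/dᵢ = 1/102.3 − 1/753 = 0.0084471 mm⁻¹, so dᵢ ≈ 118.3831 mm.
Magnification m = dᵢ/dₒ = 118.3831/753 ≈ 0.15722.

0.1572×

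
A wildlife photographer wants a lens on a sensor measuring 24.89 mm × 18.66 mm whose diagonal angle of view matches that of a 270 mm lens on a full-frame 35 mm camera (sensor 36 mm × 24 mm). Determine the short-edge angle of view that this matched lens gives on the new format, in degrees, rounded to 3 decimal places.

5.503°

Sensor diagonal = √(36² + 24²) = √1872.0000 ≈ 43.2666 mm.
Sensor diagonal = √(24.89² + 18.66²) = √967.7077 ≈ 31.1080 mm.
Equal diagonal AOV ⇒ f₂ = f₁ · 31.1080/43.2666 = 270 × 0.71898 ≈ 194.1257 mm.
Short-edge AOV on the new format = 2·arctan(18.66 / (2 × 194.1257)) = 2·arctan(0.04806) ≈ 5.5032°.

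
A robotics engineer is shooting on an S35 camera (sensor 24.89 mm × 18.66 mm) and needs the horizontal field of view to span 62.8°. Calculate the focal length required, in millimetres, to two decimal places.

From α = 2·arctan(w/2f) we get f = w / (2·tan(α/2)).
With w = 24.89 mm and α/2 = 31.4°, tan(α/2) ≈ 0.61040, so f ≈ 24.89 / 1.22081 ≈ 20.3882 mm.

20.39 mm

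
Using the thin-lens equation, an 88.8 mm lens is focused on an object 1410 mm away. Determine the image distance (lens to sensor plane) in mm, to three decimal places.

94.768 mm

1/dᵢ = 1/f − 1/dₒ = 1/88.8 − 1/1410 = 0.0105520 mm⁻¹.
dᵢ = 1/0.0105520 ≈ 94.7684 mm.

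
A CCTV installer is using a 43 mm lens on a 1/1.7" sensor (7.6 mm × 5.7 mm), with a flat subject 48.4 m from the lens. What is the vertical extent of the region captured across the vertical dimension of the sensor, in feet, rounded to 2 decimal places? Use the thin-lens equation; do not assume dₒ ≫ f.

21.03 ft

dₒ: 48.4 m = 48400 mm.
Similar triangles through the lens centre give W/dₒ = h/dᵢ; with 1/f = 1/dₒ + 1/dᵢ this gives W = h·(dₒ − f)/f.
W = 5.7 mm × (48400 − 43) / 43 = 5.7 × 1124.5814 ≈ 6410.114 mm = 6410.114/304.8 ft = 21.0306 ft.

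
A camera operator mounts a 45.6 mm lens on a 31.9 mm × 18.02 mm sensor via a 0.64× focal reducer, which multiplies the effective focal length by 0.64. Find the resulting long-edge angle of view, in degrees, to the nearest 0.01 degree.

57.32°

Effective focal length f = 45.6 × 0.64 = 29.184 mm.
α = 2·arctan(31.9 / (2 × 29.184)) = 2·arctan(0.54653) ≈ 57.3161°.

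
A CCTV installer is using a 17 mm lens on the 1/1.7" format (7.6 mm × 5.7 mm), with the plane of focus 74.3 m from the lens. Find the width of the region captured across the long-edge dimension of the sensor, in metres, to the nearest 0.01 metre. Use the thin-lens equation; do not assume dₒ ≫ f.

33.21 m

dₒ: 74.3 m = 74300 mm.
Similar triangles through the lens centre give W/dₒ = w/dᵢ; with 1/f = 1/dₒ + 1/dᵢ this gives W = w·(dₒ − f)/f.
W = 7.6 mm × (74300 − 17) / 17 = 7.6 × 4369.5882 ≈ 33208.871 mm = 33.2089 m.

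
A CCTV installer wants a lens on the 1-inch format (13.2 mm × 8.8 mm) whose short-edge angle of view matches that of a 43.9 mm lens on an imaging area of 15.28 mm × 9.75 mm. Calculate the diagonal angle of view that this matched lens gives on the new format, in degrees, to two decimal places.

Equal short-edge AOV ⇒ f₂ = f₁ · 8.8/9.75 = 43.9 × 0.90256 ≈ 39.6226 mm.
Sensor diagonal = √(13.2² + 8.8²) = √251.6800 ≈ 15.8644 mm.
Diagonal AOV on the new format = 2·arctan(15.8644 / (2 × 39.6226)) = 2·arctan(0.20019) ≈ 22.6413°.

22.64°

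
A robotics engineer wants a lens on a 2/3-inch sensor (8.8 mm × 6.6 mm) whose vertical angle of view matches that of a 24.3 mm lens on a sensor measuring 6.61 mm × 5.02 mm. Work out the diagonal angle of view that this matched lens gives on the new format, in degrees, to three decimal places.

19.536°

Equal vertical AOV ⇒ f₂ = f₁ · 6.6/5.02 = 24.3 × 1.31474 ≈ 31.9482 mm.
Sensor diagonal = √(8.8² + 6.6²) = √121.0000 ≈ 11.0000 mm.
Diagonal AOV on the new format = 2·arctan(11.0000 / (2 × 31.9482)) = 2·arctan(0.17215) ≈ 19.5359°.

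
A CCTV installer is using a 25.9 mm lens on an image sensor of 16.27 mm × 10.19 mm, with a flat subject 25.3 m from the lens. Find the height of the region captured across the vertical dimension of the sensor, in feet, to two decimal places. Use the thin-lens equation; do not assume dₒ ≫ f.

32.62 ft

dₒ: 25.3 m = 25300 mm.
Similar triangles through the lens centre give W/dₒ = h/dᵢ; with 1/f = 1/dₒ + 1/dᵢ this gives W = h·(dₒ − f)/f.
W = 10.19 mm × (25300 − 25.9) / 25.9 = 10.19 × 975.8340 ≈ 9943.748 mm = 9943.748/304.8 ft = 32.6238 ft.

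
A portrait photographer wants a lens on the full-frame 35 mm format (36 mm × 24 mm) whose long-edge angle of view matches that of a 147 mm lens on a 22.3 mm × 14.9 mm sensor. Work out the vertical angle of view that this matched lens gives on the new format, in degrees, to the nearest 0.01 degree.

Equal long-edge AOV ⇒ f₂ = f₁ · 36/22.3 = 147 × 1.61435 ≈ 237.3094 mm.
Vertical AOV on the new format = 2·arctan(24 / (2 × 237.3094)) = 2·arctan(0.05057) ≈ 5.7896°.

5.79°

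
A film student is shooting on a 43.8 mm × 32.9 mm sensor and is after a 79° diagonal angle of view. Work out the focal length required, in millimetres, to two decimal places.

Sensor diagonal = √(43.8² + 32.9²) = √3000.8500 ≈ 54.7800 mm.
From α = 2·arctan(d/2f) we get f = d / (2·tan(α/2)).
With d = 54.7800 mm and α/2 = 39.5°, tan(α/2) ≈ 0.82434, so f ≈ 54.7800 / 1.64867 ≈ 33.2267 mm.

33.23 mm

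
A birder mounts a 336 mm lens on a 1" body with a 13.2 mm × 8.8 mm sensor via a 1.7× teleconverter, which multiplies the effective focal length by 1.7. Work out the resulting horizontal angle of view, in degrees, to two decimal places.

1.32°

Effective focal length f = 336 × 1.7 = 571.2 mm.
α = 2·arctan(13.2 / (2 × 571.2)) = 2·arctan(0.01155) ≈ 1.3240°.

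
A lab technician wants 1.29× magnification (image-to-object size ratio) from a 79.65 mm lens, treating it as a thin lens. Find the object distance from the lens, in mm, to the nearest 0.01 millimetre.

141.39 mm

With m = dᵢ/dₒ and 1/f = 1/dₒ + 1/dᵢ, substituting dᵢ = m·dₒ gives 1/f = (1 + 1/m)/dₒ, hence dₒ = f·(1 + 1/m).
dₒ = 79.65 × (1 + 1/1.29) = 79.65 × 1.77519 ≈ 141.394 mm.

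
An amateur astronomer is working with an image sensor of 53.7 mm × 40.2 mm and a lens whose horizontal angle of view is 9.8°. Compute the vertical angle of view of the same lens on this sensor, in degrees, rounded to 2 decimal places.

7.34°

From the horizontal AOV: f = 53.7 / (2·tan(4.9°)) = 53.7 / 0.17146 ≈ 313.1917 mm.
Vertical AOV = 2·arctan(40.2 / (2 × 313.1917)) = 2·arctan(0.06418) ≈ 7.3442°.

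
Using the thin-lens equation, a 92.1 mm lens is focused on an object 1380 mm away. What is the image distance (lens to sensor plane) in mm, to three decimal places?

98.686 mm

1/dᵢ = 1/f − 1/dₒ = 1/92.1 − 1/1380 = 0.0101331 mm⁻¹.
dᵢ = 1/0.0101331 ≈ 98.6862 mm.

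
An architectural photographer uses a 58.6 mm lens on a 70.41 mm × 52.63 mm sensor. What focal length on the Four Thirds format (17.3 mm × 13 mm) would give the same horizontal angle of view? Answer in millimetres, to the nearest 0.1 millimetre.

14.4 mm

Equal angle of view means equal width/f ratio, so f₂ = f₁ · (width₂/width₁) = 58.6 × 17.3/70.41.
f₂ = 58.6 × 0.24570 ≈ 14.398 mm.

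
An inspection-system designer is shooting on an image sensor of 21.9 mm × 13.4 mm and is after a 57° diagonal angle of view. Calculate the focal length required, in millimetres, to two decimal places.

Sensor diagonal = √(21.9² + 13.4²) = √659.1700 ≈ 25.6743 mm.
From α = 2·arctan(d/2f) we get f = d / (2·tan(α/2)).
With d = 25.6743 mm and α/2 = 28.5°, tan(α/2) ≈ 0.54296, so f ≈ 25.6743 / 1.08591 ≈ 23.6431 mm.

23.64 mm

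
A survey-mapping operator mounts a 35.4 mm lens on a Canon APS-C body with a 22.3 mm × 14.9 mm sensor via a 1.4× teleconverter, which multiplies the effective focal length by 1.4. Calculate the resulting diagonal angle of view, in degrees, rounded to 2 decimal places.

30.28°

Effective focal length f = 35.4 × 1.4 = 49.56 mm.
Sensor diagonal = √(22.3² + 14.9²) = √719.3000 ≈ 26.8198 mm.
α = 2·arctan(26.820 / (2 × 49.56)) = 2·arctan(0.27058) ≈ 30.2810°.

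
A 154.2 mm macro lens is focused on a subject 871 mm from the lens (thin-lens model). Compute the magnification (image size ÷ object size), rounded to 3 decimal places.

Thin lens: 1/f = 1/dₒ + 1/dᵢ → 1/dᵢ = 1/154.2 − 1/871 = 0.0053370 mm⁻¹, so dᵢ ≈ 187.3719 mm.
Magnification m = dᵢ/dₒ = 187.3719/871 ≈ 0.21512.

0.215×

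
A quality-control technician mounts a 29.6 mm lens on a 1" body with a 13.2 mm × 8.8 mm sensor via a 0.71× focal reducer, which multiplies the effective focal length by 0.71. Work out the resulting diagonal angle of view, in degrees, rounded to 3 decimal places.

41.357°

Effective focal length f = 29.6 × 0.71 = 21.016 mm.
Sensor diagonal = √(13.2² + 8.8²) = √251.6800 ≈ 15.8644 mm.
α = 2·arctan(15.864 / (2 × 21.016)) = 2·arctan(0.37744) ≈ 41.3567°.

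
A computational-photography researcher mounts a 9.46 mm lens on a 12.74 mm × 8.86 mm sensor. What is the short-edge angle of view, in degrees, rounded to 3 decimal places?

50.186°

Angle of view α = 2·arctan(h/2f) with h = 8.86 mm and f = 9.46 mm.
h/2f = 0.46829; arctan(0.46829) ≈ 25.0931°, so α ≈ 50.1862°.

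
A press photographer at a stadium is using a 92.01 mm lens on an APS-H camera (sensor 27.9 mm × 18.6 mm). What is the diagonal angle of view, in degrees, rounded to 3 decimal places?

Sensor diagonal = √(27.9² + 18.6²) = √1124.3700 ≈ 33.5316 mm.
Angle of view α = 2·arctan(d/2f) with d = 33.5316 mm and f = 92.01 mm.
d/2f = 0.18222; arctan(0.18222) ≈ 10.3270°, so α ≈ 20.6540°.

20.654°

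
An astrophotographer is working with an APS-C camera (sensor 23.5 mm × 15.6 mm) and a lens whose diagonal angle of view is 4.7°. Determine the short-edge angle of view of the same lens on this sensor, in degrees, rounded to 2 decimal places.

2.60°

Sensor diagonal = √(23.5² + 15.6²) = √795.6100 ≈ 28.2066 mm.
From the diagonal AOV: f = 28.2066 / (2·tan(2.35°)) = 28.2066 / 0.08208 ≈ 343.6618 mm.
Short-edge AOV = 2·arctan(15.6 / (2 × 343.6618)) = 2·arctan(0.02270) ≈ 2.6004°.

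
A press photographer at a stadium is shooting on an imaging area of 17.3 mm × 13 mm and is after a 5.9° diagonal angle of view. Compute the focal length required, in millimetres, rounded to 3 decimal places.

Sensor diagonal = √(17.3² + 13²) = √468.2900 ≈ 21.6400 mm.
From α = 2·arctan(d/2f) we get f = d / (2·tan(α/2)).
With d = 21.6400 mm and α/2 = 2.95°, tan(α/2) ≈ 0.05153, so f ≈ 21.6400 / 0.10307 ≈ 209.9636 mm.

209.964 mm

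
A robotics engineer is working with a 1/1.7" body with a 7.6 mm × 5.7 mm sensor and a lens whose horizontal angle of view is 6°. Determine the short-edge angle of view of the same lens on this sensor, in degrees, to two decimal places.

4.50°

From the horizontal AOV: f = 7.6 / (2·tan(3°)) = 7.6 / 0.10482 ≈ 72.5083 mm.
Short-edge AOV = 2·arctan(5.7 / (2 × 72.5083)) = 2·arctan(0.03931) ≈ 4.5018°.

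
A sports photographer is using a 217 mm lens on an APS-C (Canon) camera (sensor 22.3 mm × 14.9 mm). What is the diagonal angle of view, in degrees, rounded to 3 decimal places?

7.072°

Sensor diagonal = √(22.3² + 14.9²) = √719.3000 ≈ 26.8198 mm.
Angle of view α = 2·arctan(d/2f) with d = 26.8198 mm and f = 217 mm.
d/2f = 0.06180; arctan(0.06180) ≈ 3.5362°, so α ≈ 7.0724°.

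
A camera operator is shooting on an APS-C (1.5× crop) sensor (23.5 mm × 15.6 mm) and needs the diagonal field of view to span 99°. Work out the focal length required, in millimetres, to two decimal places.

Sensor diagonal = √(23.5² + 15.6²) = √795.6100 ≈ 28.2066 mm.
From α = 2·arctan(d/2f) we get f = d / (2·tan(α/2)).
With d = 28.2066 mm and α/2 = 49.5°, tan(α/2) ≈ 1.17085, so f ≈ 28.2066 / 2.34170 ≈ 12.0453 mm.

12.05 mm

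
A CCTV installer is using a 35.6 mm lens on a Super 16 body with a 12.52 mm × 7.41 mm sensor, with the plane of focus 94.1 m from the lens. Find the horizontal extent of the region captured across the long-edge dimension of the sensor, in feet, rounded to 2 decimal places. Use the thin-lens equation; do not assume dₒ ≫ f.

108.53 ft

dₒ: 94.1 m = 94100 mm.
Similar triangles through the lens centre give W/dₒ = w/dᵢ; with 1/f = 1/dₒ + 1/dᵢ this gives W = w·(dₒ − f)/f.
W = 12.52 mm × (94100 − 35.6) / 35.6 = 12.52 × 2642.2584 ≈ 33081.076 mm = 33081.076/304.8 ft = 108.534 ft.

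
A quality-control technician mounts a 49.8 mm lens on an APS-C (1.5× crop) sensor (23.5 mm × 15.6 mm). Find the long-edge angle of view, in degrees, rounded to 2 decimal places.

Angle of view α = 2·arctan(w/2f) with w = 23.5 mm and f = 49.8 mm.
w/2f = 0.23594; arctan(0.23594) ≈ 13.2758°, so α ≈ 26.5516°.

26.55°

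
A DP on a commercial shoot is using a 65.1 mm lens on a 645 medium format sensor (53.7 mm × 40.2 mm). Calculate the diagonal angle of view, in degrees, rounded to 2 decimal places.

Sensor diagonal = √(53.7² + 40.2²) = √4499.7300 ≈ 67.0800 mm.
Angle of view α = 2·arctan(d/2f) with d = 67.0800 mm and f = 65.1 mm.
d/2f = 0.51521; arctan(0.51521) ≈ 27.2579°, so α ≈ 54.5157°.

54.52°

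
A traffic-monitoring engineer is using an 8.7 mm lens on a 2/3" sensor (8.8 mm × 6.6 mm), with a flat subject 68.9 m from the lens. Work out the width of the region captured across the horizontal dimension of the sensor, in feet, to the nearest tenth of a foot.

dₒ: 68.9 m = 68900 mm.
Similar triangles through the lens centre give W/dₒ = w/dᵢ; with 1/f = 1/dₒ + 1/dᵢ this gives W = w·(dₒ − f)/f.
W = 8.8 mm × (68900 − 8.7) / 8.7 = 8.8 × 7918.5402 ≈ 69683.154 mm = 69683.154/304.8 ft = 228.619 ft.

228.6 ft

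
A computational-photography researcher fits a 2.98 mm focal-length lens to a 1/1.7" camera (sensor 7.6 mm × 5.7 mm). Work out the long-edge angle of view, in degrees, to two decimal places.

Angle of view α = 2·arctan(w/2f) with w = 7.6 mm and f = 2.98 mm.
w/2f = 1.27517; arctan(1.27517) ≈ 51.8961°, so α ≈ 103.7922°.

103.79°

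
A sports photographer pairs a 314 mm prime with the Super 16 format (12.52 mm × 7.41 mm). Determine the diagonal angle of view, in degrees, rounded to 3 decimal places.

Sensor diagonal = √(12.52² + 7.41²) = √211.6585 ≈ 14.5485 mm.
Angle of view α = 2·arctan(d/2f) with d = 14.5485 mm and f = 314 mm.
d/2f = 0.02317; arctan(0.02317) ≈ 1.3271°, so α ≈ 2.6542°.

2.654°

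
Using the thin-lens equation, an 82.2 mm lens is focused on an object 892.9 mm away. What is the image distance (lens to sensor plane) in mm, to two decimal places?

90.53 mm

1/dᵢ = 1/f − 1/dₒ = 1/82.2 − 1/892.9 = 0.0110455 mm⁻¹.
dᵢ = 1/0.0110455 ≈ 90.5346 mm.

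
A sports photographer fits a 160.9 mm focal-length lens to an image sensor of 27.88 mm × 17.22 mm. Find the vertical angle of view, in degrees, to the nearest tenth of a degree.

6.1°

Angle of view α = 2·arctan(h/2f) with h = 17.22 mm and f = 160.9 mm.
h/2f = 0.05351; arctan(0.05351) ≈ 3.0631°, so α ≈ 6.1261°.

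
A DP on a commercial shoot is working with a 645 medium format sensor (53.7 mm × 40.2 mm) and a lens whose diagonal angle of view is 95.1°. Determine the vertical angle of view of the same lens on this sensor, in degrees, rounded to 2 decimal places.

66.46°

Sensor diagonal = √(53.7² + 40.2²) = √4499.7300 ≈ 67.0800 mm.
From the diagonal AOV: f = 67.0800 / (2·tan(47.55°)) = 67.0800 / 2.18644 ≈ 30.6800 mm.
Vertical AOV = 2·arctan(40.2 / (2 × 30.6800)) = 2·arctan(0.65515) ≈ 66.4617°.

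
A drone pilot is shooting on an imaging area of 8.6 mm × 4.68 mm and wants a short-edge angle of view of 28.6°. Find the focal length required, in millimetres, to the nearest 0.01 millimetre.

9.18 mm

From α = 2·arctan(h/2f) we get f = h / (2·tan(α/2)).
With h = 4.68 mm and α/2 = 14.3°, tan(α/2) ≈ 0.25490, so f ≈ 4.68 / 0.50979 ≈ 9.1802 mm.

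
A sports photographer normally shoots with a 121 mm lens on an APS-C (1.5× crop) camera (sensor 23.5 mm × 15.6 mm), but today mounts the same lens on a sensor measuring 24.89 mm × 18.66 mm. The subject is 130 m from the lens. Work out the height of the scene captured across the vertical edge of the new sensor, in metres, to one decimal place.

The focal length stays 121 mm; the relevant sensor dimension is now h = 18.66 mm. Object distance dₒ = 130 m = 130000 mm.
Thin-lens field height W = h·(dₒ − f)/f = 18.66 × (130000 − 121)/121 ≈ 20029.274 mm = 20.0293 m.

20.0 m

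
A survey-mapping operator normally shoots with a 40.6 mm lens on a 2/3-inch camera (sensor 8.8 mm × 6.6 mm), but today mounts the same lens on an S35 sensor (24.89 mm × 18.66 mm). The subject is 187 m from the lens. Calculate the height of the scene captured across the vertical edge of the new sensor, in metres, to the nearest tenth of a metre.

The focal length stays 40.6 mm; the relevant sensor dimension is now h = 18.66 mm. Object distance dₒ = 187 m = 187000 mm.
Thin-lens field height W = h·(dₒ − f)/f = 18.66 × (187000 − 40.6)/40.6 ≈ 85927.645 mm = 85.9276 m.

85.9 m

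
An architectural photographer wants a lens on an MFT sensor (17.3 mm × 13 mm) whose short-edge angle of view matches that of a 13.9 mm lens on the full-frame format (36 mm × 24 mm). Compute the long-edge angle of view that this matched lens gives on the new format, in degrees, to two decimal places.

Equal short-edge AOV ⇒ f₂ = f₁ · 13/24 = 13.9 × 0.54167 ≈ 7.5292 mm.
Long-edge AOV on the new format = 2·arctan(17.3 / (2 × 7.5292)) = 2·arctan(1.14887) ≈ 97.9258°.

97.93°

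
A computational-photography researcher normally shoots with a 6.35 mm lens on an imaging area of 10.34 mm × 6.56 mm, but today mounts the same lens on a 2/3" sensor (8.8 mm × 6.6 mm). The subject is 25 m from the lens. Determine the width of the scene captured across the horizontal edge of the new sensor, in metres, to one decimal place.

The focal length stays 6.35 mm; the relevant sensor dimension is now w = 8.8 mm. Object distance dₒ = 25 m = 25000 mm.
Thin-lens field width W = w·(dₒ − f)/f = 8.8 × (25000 − 6.35)/6.35 ≈ 34636.869 mm = 34.6369 m.

34.6 m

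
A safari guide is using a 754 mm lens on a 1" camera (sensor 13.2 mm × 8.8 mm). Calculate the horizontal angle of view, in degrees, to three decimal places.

Angle of view α = 2·arctan(w/2f) with w = 13.2 mm and f = 754 mm.
w/2f = 0.00875; arctan(0.00875) ≈ 0.5015°, so α ≈ 1.0030°.

1.003°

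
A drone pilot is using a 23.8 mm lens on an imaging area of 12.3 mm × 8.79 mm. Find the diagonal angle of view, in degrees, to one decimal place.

35.2°

Sensor diagonal = √(12.3² + 8.79²) = √228.5541 ≈ 15.1180 mm.
Angle of view α = 2·arctan(d/2f) with d = 15.1180 mm and f = 23.8 mm.
d/2f = 0.31761; arctan(0.31761) ≈ 17.6201°, so α ≈ 35.2402°.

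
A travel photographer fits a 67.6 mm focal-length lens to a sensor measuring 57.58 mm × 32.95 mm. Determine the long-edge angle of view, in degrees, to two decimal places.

Angle of view α = 2·arctan(w/2f) with w = 57.58 mm and f = 67.6 mm.
w/2f = 0.42589; arctan(0.42589) ≈ 23.0686°, so α ≈ 46.1371°.

46.14°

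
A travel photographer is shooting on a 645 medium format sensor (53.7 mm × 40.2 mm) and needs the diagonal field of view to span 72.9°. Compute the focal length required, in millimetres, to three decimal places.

Sensor diagonal = √(53.7² + 40.2²) = √4499.7300 ≈ 67.0800 mm.
From α = 2·arctan(d/2f) we get f = d / (2·tan(α/2)).
With d = 67.0800 mm and α/2 = 36.45°, tan(α/2) ≈ 0.73861, so f ≈ 67.0800 / 1.47722 ≈ 45.4095 mm.

45.410 mm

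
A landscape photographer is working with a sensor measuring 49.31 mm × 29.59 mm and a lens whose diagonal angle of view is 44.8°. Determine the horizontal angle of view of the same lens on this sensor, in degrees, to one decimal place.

38.9°

Sensor diagonal = √(49.31² + 29.59²) = √3307.0442 ≈ 57.5069 mm.
From the diagonal AOV: f = 57.5069 / (2·tan(22.4°)) = 57.5069 / 0.82434 ≈ 69.7611 mm.
Horizontal AOV = 2·arctan(49.31 / (2 × 69.7611)) = 2·arctan(0.35342) ≈ 38.9289°.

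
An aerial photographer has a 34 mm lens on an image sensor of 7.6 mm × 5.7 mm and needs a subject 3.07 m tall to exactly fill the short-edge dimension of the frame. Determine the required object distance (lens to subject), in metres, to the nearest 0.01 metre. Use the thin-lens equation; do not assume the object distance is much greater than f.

18.35 m

W: 3.07 m = 3070 mm.
Magnification m = h/W = dᵢ/dₒ; combined with 1/f = 1/dₒ + 1/dᵢ this gives dₒ = f·(1 + W/h).
dₒ = 34 mm × (1 + 3070/5.7) = 34 × 539.5965 ≈ 18346.281 mm = 18.3463 m.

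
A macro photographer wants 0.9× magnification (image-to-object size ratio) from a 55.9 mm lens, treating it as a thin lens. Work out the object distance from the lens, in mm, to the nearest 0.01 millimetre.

With m = dᵢ/dₒ and 1/f = 1/dₒ + 1/dᵢ, substituting dᵢ = m·dₒ gives 1/f = (1 + 1/m)/dₒ, hence dₒ = f·(1 + 1/m).
dₒ = 55.9 × (1 + 1/0.9) = 55.9 × 2.11111 ≈ 118.011 mm.

118.01 mm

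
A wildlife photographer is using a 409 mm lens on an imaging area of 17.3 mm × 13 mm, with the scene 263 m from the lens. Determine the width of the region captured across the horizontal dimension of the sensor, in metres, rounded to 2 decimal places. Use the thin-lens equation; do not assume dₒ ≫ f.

dₒ: 263 m = 263000 mm.
Similar triangles through the lens centre give W/dₒ = w/dᵢ; with 1/f = 1/dₒ + 1/dᵢ this gives W = w·(dₒ − f)/f.
W = 17.3 mm × (263000 − 409) / 409 = 17.3 × 642.0318 ≈ 11107.150 mm = 11.1071 m.

11.11 m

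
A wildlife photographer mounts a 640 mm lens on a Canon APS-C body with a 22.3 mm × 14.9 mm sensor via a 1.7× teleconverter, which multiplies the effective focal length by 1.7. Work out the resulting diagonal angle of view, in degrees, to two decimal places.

1.41°

Effective focal length f = 640 × 1.7 = 1088 mm.
Sensor diagonal = √(22.3² + 14.9²) = √719.3000 ≈ 26.8198 mm.
α = 2·arctan(26.820 / (2 × 1088)) = 2·arctan(0.01233) ≈ 1.4123°.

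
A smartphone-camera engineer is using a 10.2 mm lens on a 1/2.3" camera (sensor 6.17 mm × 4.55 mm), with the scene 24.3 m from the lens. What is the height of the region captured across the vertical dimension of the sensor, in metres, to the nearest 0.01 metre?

dₒ: 24.3 m = 24300 mm.
Similar triangles through the lens centre give W/dₒ = h/dᵢ; with 1/f = 1/dₒ + 1/dᵢ this gives W = h·(dₒ − f)/f.
W = 4.55 mm × (24300 − 10.2) / 10.2 = 4.55 × 2381.3529 ≈ 10835.156 mm = 10.8352 m.

10.84 m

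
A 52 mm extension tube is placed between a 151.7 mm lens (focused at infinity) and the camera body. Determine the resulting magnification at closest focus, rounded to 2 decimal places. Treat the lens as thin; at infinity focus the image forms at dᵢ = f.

0.34×

The tube moves the image plane from f to f + e, so dᵢ = 151.7 + 52 = 203.7 mm. Focus is achieved when 1/f = 1/dₒ + 1/dᵢ, giving dₒ = 1/(1/f − 1/(f+e)).
Magnification m = dᵢ/dₒ = (f+e)·(1/f − 1/(f+e)) = e/f = 52/151.7 ≈ 0.3428.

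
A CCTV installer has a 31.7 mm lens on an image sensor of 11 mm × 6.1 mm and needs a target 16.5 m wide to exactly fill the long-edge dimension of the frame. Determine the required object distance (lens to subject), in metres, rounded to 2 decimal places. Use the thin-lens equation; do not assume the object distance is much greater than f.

47.58 m

W: 16.5 m = 16500 mm.
Magnification m = w/W = dᵢ/dₒ; combined with 1/f = 1/dₒ + 1/dᵢ this gives dₒ = f·(1 + W/w).
dₒ = 31.7 mm × (1 + 16500/11) = 31.7 × 1501.0000 ≈ 47581.700 mm = 47.5817 m.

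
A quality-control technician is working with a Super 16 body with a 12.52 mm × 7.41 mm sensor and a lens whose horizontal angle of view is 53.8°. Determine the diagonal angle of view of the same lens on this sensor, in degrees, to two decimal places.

61.04°

From the horizontal AOV: f = 12.52 / (2·tan(26.9°)) = 12.52 / 1.01466 ≈ 12.3391 mm.
Sensor diagonal = √(12.52² + 7.41²) = √211.6585 ≈ 14.5485 mm.
Diagonal AOV = 2·arctan(14.5485 / (2 × 12.3391)) = 2·arctan(0.58953) ≈ 61.0409°.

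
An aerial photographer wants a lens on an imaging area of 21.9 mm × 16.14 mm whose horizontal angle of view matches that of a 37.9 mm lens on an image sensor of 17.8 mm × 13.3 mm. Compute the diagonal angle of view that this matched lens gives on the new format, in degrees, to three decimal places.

32.525°

Equal horizontal AOV ⇒ f₂ = f₁ · 21.9/17.8 = 37.9 × 1.23034 ≈ 46.6298 mm.
Sensor diagonal = √(21.9² + 16.14²) = √740.1096 ≈ 27.2050 mm.
Diagonal AOV on the new format = 2·arctan(27.2050 / (2 × 46.6298)) = 2·arctan(0.29171) ≈ 32.5252°.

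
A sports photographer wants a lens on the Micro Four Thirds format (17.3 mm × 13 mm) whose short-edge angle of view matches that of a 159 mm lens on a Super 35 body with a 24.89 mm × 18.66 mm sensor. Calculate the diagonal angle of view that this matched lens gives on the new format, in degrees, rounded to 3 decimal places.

11.158°

Equal short-edge AOV ⇒ f₂ = f₁ · 13/18.66 = 159 × 0.69668 ≈ 110.7717 mm.
Sensor diagonal = √(17.3² + 13²) = √468.2900 ≈ 21.6400 mm.
Diagonal AOV on the new format = 2·arctan(21.6400 / (2 × 110.7717)) = 2·arctan(0.09768) ≈ 11.1577°.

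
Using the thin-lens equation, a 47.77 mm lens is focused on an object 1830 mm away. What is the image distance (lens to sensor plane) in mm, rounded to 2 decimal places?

49.05 mm

1/dᵢ = 1/f − 1/dₒ = 1/47.77 − 1/1830 = 0.0203872 mm⁻¹.
dᵢ = 1/0.0203872 ≈ 49.0504 mm.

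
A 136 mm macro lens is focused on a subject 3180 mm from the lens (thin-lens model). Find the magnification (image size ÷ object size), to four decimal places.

0.0447×

Thin lens: 1/f = 1/dₒ + 1/dᵢ → 1/dᵢ = 1/136 − 1/3180 = 0.0070385 mm⁻¹, so dᵢ ≈ 142.0762 mm.
Magnification m = dᵢ/dₒ = 142.0762/3180 ≈ 0.04468.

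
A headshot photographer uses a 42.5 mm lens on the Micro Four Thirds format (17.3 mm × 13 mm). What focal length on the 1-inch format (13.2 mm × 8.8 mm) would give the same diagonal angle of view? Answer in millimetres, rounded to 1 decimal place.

31.2 mm

Sensor diagonal = √(17.3² + 13²) = √468.2900 ≈ 21.6400 mm.
Sensor diagonal = √(13.2² + 8.8²) = √251.6800 ≈ 15.8644 mm.
Equal angle of view means equal diagonal/f ratio, so f₂ = f₁ · (diagonal₂/diagonal₁) = 42.5 × 15.8644/21.6400.
f₂ = 42.5 × 0.73311 ≈ 31.157 mm.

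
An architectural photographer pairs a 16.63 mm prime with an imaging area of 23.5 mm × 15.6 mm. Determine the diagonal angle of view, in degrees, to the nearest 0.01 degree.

Sensor diagonal = √(23.5² + 15.6²) = √795.6100 ≈ 28.2066 mm.
Angle of view α = 2·arctan(d/2f) with d = 28.2066 mm and f = 16.63 mm.
d/2f = 0.84806; arctan(0.84806) ≈ 40.3000°, so α ≈ 80.6001°.

80.60°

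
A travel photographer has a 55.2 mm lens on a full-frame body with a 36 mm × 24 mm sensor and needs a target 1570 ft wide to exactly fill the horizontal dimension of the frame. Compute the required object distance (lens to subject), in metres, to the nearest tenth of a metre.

W: 1570 ft × 304.8 mm/ft = 478535.98 mm.
Magnification m = w/W = dᵢ/dₒ; combined with 1/f = 1/dₒ + 1/dᵢ this gives dₒ = f·(1 + W/w).
dₒ = 55.2 mm × (1 + 478536/36) = 55.2 × 13293.6662 ≈ 733810.377 mm = 733.81 m.

733.8 m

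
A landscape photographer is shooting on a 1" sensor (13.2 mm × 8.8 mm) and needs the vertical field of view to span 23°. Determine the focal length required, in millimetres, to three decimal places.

From α = 2·arctan(h/2f) we get f = h / (2·tan(α/2)).
With h = 8.8 mm and α/2 = 11.5°, tan(α/2) ≈ 0.20345, so f ≈ 8.8 / 0.40690 ≈ 21.6267 mm.

21.627 mm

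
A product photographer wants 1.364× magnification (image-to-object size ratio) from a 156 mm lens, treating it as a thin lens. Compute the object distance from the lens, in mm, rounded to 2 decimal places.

270.37 mm

With m = dᵢ/dₒ and 1/f = 1/dₒ + 1/dᵢ, substituting dᵢ = m·dₒ gives 1/f = (1 + 1/m)/dₒ, hence dₒ = f·(1 + 1/m).
dₒ = 156 × (1 + 1/1.364) = 156 × 1.73314 ≈ 270.370 mm.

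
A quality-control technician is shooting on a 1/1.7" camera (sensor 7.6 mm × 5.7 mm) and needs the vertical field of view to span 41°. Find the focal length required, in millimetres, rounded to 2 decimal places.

7.62 mm

From α = 2·arctan(h/2f) we get f = h / (2·tan(α/2)).
With h = 5.7 mm and α/2 = 20.5°, tan(α/2) ≈ 0.37388, so f ≈ 5.7 / 0.74777 ≈ 7.6227 mm.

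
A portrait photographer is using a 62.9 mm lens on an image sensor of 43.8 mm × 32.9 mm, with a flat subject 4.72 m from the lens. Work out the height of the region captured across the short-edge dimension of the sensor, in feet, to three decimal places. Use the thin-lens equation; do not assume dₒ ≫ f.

7.992 ft

dₒ: 4.72 m = 4720 mm.
Similar triangles through the lens centre give W/dₒ = h/dᵢ; with 1/f = 1/dₒ + 1/dᵢ this gives W = h·(dₒ − f)/f.
W = 32.9 mm × (4720 − 62.9) / 62.9 = 32.9 × 74.0397 ≈ 2435.908 mm = 2435.908/304.8 ft = 7.99182 ft.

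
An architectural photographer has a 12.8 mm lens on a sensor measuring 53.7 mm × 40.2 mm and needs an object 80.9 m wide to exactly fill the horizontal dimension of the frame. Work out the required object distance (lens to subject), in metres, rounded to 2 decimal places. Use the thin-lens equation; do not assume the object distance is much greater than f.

W: 80.9 m = 80900 mm.
Magnification m = w/W = dᵢ/dₒ; combined with 1/f = 1/dₒ + 1/dᵢ this gives dₒ = f·(1 + W/w).
dₒ = 12.8 mm × (1 + 80900/53.7) = 12.8 × 1507.5177 ≈ 19296.226 mm = 19.2962 m.

19.30 m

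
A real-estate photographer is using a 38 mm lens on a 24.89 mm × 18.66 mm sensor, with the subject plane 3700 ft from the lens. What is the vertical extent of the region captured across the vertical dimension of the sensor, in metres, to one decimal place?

553.8 m

dₒ: 3700 ft × 304.8 mm/ft = 1127759.96 mm.
Similar triangles through the lens centre give W/dₒ = h/dᵢ; with 1/f = 1/dₒ + 1/dᵢ this gives W = h·(dₒ − f)/f.
W = 18.66 mm × (1.12776e+06 − 38) / 38 = 18.66 × 29676.8938 ≈ 553770.838 mm = 553.771 m.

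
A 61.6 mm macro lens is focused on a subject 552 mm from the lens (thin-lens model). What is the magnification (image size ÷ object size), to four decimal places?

Thin lens: 1/f = 1/dₒ + 1/dᵢ → 1/dᵢ = 1/61.6 − 1/552 = 0.0144222 mm⁻¹, so dᵢ ≈ 69.3377 mm.
Magnification m = dᵢ/dₒ = 69.3377/552 ≈ 0.12561.

0.1256×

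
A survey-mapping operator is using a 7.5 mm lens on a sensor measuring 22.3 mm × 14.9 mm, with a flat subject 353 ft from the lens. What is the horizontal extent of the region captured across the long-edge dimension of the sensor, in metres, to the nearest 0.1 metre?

319.9 m

dₒ: 353 ft × 304.8 mm/ft = 107594.40 mm.
Similar triangles through the lens centre give W/dₒ = w/dᵢ; with 1/f = 1/dₒ + 1/dᵢ this gives W = w·(dₒ − f)/f.
W = 22.3 mm × (107594 − 7.5) / 7.5 = 22.3 × 14344.9195 ≈ 319891.706 mm = 319.892 m.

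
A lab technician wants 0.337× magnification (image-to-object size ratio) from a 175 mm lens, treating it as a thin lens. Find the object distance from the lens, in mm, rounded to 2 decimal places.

694.29 mm

With m = dᵢ/dₒ and 1/f = 1/dₒ + 1/dᵢ, substituting dᵢ = m·dₒ gives 1/f = (1 + 1/m)/dₒ, hence dₒ = f·(1 + 1/m).
dₒ = 175 × (1 + 1/0.337) = 175 × 3.96736 ≈ 694.288 mm.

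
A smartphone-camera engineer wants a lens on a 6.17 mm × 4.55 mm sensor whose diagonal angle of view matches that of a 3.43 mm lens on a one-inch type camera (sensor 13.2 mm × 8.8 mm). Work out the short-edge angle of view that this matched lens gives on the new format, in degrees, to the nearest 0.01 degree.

Sensor diagonal = √(13.2² + 8.8²) = √251.6800 ≈ 15.8644 mm.
Sensor diagonal = √(6.17² + 4.55²) = √58.7714 ≈ 7.6663 mm.
Equal diagonal AOV ⇒ f₂ = f₁ · 7.6663/15.8644 = 3.43 × 0.48324 ≈ 1.6575 mm.
Short-edge AOV on the new format = 2·arctan(4.55 / (2 × 1.6575)) = 2·arctan(1.37255) ≈ 107.8481°.

107.85°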